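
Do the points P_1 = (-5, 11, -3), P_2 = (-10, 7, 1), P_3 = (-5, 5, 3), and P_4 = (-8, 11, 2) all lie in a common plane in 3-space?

No

A normal to the plane through P_1, P_2, P_3 is n = P_1P_2 × P_1P_3 = (0, 30, 30).
The plane has equation n·P = 240. For P_4: n·P_4 = 390.
390 ≠ 240, so P_4 is off the plane.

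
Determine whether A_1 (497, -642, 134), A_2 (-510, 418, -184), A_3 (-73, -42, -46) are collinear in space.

Yes

A_1A_2 = (-1007, 1060, -318), A_1A_3 = (-570, 600, -180).
Each component of A_1A_3 is 30/53 times the corresponding component of A_1A_2, so A_1A_3 = 30/53·A_1A_2 and the points are collinear.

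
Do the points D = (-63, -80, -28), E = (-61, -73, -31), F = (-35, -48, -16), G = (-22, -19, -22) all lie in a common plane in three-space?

Yes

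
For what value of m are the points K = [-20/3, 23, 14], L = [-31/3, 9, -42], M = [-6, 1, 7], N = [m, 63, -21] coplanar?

-35/3

The points are coplanar iff KL · (KM × KN) = 0.
Expanding, this is linear in m: (-1134)m + (-13230) = 0.
So m = -35/3.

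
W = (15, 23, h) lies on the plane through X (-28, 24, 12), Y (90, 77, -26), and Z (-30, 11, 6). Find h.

-13

Coplanarity requires XY · (XZ × XW) = 0.
XY = (118, 53, -38), XZ = (-2, -13, -6); the triple product is linear in h with coefficient -1428 and constant term -18564.
Setting it to zero: h = -13.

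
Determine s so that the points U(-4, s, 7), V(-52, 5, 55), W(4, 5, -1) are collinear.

5

Direction VW = (56, 0, -56). From the x-coordinate of U, the parameter along the line is τ = (-4 − (-52))/56 = 6/7.
Then s = 5 + 6/7·(0) = 5.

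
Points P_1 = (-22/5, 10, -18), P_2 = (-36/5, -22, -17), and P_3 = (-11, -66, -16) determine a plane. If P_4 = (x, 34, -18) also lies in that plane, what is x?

-12/5

The plane through P_1, P_2, P_3 has equation 12x − 1y + (8/5)z = -458/5.
Substituting P_4: (12)x + (-314/5) = -458/5, so x = -12/5.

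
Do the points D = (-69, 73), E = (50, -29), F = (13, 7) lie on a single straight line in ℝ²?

No

DE = (119, -102), DF = (82, -66).
If collinear, DF would be a scalar multiple of DE. But (119)·(-66) ≠ (-102)·(82) (difference 510), so they are not parallel; the points are not collinear.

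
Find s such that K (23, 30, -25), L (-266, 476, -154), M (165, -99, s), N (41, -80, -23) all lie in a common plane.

Normal to plane KLN: n = (-13298, -1744, 23762); plane equation n·P = -952224.
Requiring n·M = -952224: (23762)s + (-2021514) = -952224.
So s = 45.

45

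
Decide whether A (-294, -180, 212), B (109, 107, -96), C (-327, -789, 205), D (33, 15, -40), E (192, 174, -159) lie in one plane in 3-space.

Yes

The plane through A, B, C has normal n = AB × AC = (-189581, 12985, -235956) and equation n·P = 3376842.
Checking the remaining points: n·D = 3376842, n·E = 3376842.
All equal 3376842, so all 5 points lie in one plane.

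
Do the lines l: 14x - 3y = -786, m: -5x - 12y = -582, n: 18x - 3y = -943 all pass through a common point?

Intersecting l and m: solving the 2×2 system gives (x, y) = (-42, 66).
Substitute into n: (18)(-42) + (-3)(66) = -954.
But n requires -943 ≠ -954, so the three lines have no common point.

No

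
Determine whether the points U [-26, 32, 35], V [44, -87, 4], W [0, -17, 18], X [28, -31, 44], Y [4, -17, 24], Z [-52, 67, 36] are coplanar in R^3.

Yes

The plane through U, V, W has normal n = UV × UW = (504, 384, -336) and equation n·P = -12576.
Checking the remaining points: n·X = -12576, n·Y = -12576, n·Z = -12576.
All equal -12576, so all 6 points lie in one plane.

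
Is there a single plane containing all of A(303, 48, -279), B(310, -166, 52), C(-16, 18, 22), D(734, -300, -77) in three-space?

No

The four points are coplanar iff the 3×3 determinant with rows AB, AC, AD is zero.
Rows: (7, -214, 331), (-319, -30, 301), (431, -348, 202).
Expanding along the first row: (7)(98688) − (-214)(-194169) + (331)(123942) = 163452.
Nonzero ⇒ not coplanar.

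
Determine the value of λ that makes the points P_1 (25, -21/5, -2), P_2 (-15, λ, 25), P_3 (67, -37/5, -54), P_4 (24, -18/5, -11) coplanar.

0

The points are coplanar iff P_1P_2 · (P_1P_3 × P_1P_4) = 0.
Expanding, this is linear in λ: (430)λ + (0) = 0.
So λ = 0.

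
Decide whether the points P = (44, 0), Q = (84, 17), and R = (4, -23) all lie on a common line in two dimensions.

No

PQ = (40, 17), PR = (-40, -23).
If collinear, PR would be a scalar multiple of PQ. But (40)·(-23) ≠ (17)·(-40) (difference -240), so they are not parallel; the points are not collinear.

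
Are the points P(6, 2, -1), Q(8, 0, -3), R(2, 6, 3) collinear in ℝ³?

Yes

PQ = (2, -2, -2), PR = (-4, 4, 4).
PQ × PR = (0, 0, 0).
The cross product vanishes, so the three points are collinear.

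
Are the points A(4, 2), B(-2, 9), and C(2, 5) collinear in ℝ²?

No

AB = (-6, 7), AC = (-2, 3).
If collinear, AC would be a scalar multiple of AB. But (-6)·(3) ≠ (7)·(-2) (difference -4), so they are not parallel; the points are not collinear.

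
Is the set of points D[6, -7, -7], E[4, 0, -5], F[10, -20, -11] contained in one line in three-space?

No

DE = (-2, 7, 2), DF = (4, -13, -4).
Comparing components 2 and 3: (7)(-4) − (2)(-13) = -2 ≠ 0, so DE and DF are not parallel and the points are not collinear.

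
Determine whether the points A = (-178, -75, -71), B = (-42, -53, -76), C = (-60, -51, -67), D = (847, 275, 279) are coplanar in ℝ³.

No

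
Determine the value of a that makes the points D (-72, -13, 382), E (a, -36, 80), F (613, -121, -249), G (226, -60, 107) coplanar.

31

Coplanarity ⇔ det[DE; DF; DG] = 0.
Expanding, this is linear in a: (43)a + (-1333) = 0.
So a = 31.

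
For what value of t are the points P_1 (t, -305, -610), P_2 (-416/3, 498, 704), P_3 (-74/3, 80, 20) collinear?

241/3

Direction P_2P_3 = (114, -418, -684). From the y-coordinate of P_1, the parameter along the line is τ = (-305 − 498)/(-418) = 73/38.
Then t = (-416/3) + 73/38·(114) = 241/3.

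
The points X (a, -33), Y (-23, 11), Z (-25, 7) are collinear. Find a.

-45

Collinearity: (X − Y) must be parallel to (Z − Y) = (-2, -4).
Cross-multiplying the components: (a − (-23))·(-4) = (-44)·(-2).
Solving gives a = -45.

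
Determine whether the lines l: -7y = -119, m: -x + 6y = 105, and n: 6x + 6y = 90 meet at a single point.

Intersecting l and m: solving the 2×2 system gives (x, y) = (-3, 17).
Substitute into n: (6)(-3) + (6)(17) = 84.
But n requires 90 ≠ 84, so the three lines have no common point.

No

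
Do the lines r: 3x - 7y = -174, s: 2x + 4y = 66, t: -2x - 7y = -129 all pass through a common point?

The three lines meet at one point iff the augmented coefficient matrix [aᵢ bᵢ cᵢ] has rank < 3, i.e. its determinant vanishes.
Here the determinant is 0.
It vanishes, so the lines are concurrent at (-9, 21).

Yes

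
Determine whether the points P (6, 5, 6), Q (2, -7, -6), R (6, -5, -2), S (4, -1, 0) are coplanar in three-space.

With P as base: PQ = (-4, -12, -12), PR = (0, -10, -8), PS = (-2, -6, -6).
PR × PS = (12, 16, -20).
PQ · (PR × PS) = 0.
The scalar triple product vanishes, so the four points are coplanar.

Yes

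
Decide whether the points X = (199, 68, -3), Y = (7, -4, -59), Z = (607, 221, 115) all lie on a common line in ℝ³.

No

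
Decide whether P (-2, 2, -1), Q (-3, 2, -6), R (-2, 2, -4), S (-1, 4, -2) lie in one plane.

The four points are coplanar iff the 3×3 determinant with rows PQ, PR, PS is zero.
Rows: (-1, 0, -5), (0, 0, -3), (1, 2, -1).
Expanding along the first row: (-1)(6) − (0)(3) + (-5)(0) = -6.
Nonzero ⇒ not coplanar.

No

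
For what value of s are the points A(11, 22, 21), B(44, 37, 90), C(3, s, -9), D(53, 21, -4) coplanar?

Normal to plane ABD: n = (-306, 3723, -663); plane equation n·P = 64617.
Requiring n·C = 64617: (3723)s + (5049) = 64617.
So s = 16.

16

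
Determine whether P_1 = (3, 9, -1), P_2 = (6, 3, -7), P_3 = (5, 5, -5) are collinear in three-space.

Yes

P_1P_2 = (3, -6, -6), P_1P_3 = (2, -4, -4).
Each component of P_1P_3 is 2/3 times the corresponding component of P_1P_2, so P_1P_3 = 2/3·P_1P_2 and the points are collinear.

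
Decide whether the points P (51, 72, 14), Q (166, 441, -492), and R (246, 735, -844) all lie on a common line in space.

PQ = (115, 369, -506), PR = (195, 663, -858).
PQ × PR = (18876, 0, 4290).
The cross product is nonzero, so the points do not lie on one line.

No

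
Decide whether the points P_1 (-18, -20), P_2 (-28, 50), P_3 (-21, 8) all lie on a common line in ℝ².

P_1P_2 = (-10, 70), P_1P_3 = (-3, 28).
det[P_1P_2; P_1P_3] = (-10)(28) − (70)(-3) = -70.
The determinant is nonzero, so they are not collinear.

No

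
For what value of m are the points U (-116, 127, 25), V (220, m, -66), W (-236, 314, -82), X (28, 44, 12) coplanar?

-6

Normal to plane UWX: n = (-11312, -16968, -16968); plane equation n·P = -1266944.
Requiring n·V = -1266944: (-16968)m + (-1368752) = -1266944.
So m = -6.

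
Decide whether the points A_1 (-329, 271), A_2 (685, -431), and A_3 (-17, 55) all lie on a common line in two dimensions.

A_1A_2 = (1014, -702), A_1A_3 = (312, -216).
Twice the signed area of △A_1A_2A_3 is (1014)(-216) − (-702)(312) = 0.
The triangle is degenerate (zero area), so the points are collinear.

Yes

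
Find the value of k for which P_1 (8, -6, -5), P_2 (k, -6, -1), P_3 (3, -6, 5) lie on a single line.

Collinearity requires P_1P_2 × P_1P_3 = 0; each component is linear in k.
The y-component gives (-10)k + (60) = 0, so k = 6.
The remaining components then also vanish.

6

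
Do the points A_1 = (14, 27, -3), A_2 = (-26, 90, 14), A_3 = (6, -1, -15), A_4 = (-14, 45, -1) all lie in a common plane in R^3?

Yes

A normal to the plane through A_1, A_2, A_3 is n = A_1A_2 × A_1A_3 = (-280, -616, 1624).
The plane has equation n·P = -25424. For A_4: n·A_4 = -25424.
Equal, so A_4 lies in the plane and all four are coplanar.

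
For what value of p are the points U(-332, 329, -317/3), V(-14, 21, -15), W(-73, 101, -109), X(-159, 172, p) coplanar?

The points are coplanar iff UV · (UW × UX) = 0.
Expanding, this is linear in p: (7268)p + (668656) = 0.
So p = -92.

-92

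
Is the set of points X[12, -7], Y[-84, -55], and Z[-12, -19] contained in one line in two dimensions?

Yes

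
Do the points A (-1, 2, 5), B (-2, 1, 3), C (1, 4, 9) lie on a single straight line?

Yes

AB = (-1, -1, -2), AC = (2, 2, 4).
AB × AC = (0, 0, 0).
The cross product vanishes, so the three points are collinear.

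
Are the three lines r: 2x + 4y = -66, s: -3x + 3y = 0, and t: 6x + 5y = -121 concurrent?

Lines aᵢx + bᵢy = cᵢ with pairwise distinct directions are concurrent exactly when det[aᵢ bᵢ cᵢ] = 0.
Here the determinant is 0.
It vanishes, so the lines are concurrent at (-11, -11).

Yes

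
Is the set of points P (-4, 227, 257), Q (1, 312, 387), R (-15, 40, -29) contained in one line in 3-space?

Yes

PQ = (5, 85, 130), PR = (-11, -187, -286).
PQ × PR = (0, 0, 0).
The cross product vanishes, so the three points are collinear.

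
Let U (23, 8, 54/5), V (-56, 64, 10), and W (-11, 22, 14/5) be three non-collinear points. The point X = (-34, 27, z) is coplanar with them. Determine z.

A normal to the plane is n = UV × UW = (-2184/5, -3024/5, 798).
X lies in the plane iff n · UX = 0.
This gives (798)z + (4788) = 0, so z = -6.

-6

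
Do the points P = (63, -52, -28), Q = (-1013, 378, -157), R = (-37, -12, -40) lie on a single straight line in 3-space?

No

PQ = (-1076, 430, -129), PR = (-100, 40, -12).
Comparing components 3 and 1: (-129)(-100) − (-1076)(-12) = -12 ≠ 0, so PQ and PR are not parallel and the points are not collinear.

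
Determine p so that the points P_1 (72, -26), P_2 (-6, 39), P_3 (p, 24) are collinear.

Collinearity: (P_3 − P_1) must be parallel to (P_2 − P_1) = (-78, 65).
Cross-multiplying the components: (p − 72)·(65) = (50)·(-78).
Solving gives p = 12.

12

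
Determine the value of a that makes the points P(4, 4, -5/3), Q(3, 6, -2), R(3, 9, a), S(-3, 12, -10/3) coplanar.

Normal to plane PQS: n = (-2/3, 2/3, 6); plane equation n·X = -10.
Requiring n·R = -10: (6)a + (4) = -10.
So a = -7/3.

-7/3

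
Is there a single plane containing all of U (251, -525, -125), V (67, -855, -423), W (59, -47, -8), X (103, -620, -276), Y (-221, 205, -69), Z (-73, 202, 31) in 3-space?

Yes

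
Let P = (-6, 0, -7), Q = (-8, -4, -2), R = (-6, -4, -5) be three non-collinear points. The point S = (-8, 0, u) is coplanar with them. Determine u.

-4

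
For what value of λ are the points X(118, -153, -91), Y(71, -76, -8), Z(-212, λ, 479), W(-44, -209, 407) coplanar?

407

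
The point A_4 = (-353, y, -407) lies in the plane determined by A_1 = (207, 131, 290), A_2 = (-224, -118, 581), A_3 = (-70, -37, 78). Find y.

-214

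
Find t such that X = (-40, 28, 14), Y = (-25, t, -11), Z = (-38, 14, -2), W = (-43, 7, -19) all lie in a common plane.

Coplanarity ⇔ det[XY; XZ; XW] = 0.
Expanding, this is linear in t: (114)t + (798) = 0.
So t = -7.

-7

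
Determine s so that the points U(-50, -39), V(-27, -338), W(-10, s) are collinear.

-559

The three points are collinear iff det[UV; UW] = 0.
This determinant is linear in s: (23)s + (12857) = 0, so s = -559.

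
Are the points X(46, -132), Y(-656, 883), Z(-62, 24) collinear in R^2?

No

XY = (-702, 1015), XZ = (-108, 156).
Twice the signed area of △XYZ is (-702)(156) − (1015)(-108) = 108.
The area is nonzero, so the three points are not collinear.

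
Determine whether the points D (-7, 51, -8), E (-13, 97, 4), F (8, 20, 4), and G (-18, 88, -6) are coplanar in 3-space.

No

The four points are coplanar iff the 3×3 determinant with rows DE, DF, DG is zero.
Rows: (-6, 46, 12), (15, -31, 12), (-11, 37, 2).
Expanding along the first row: (-6)(-506) − (46)(162) + (12)(214) = -1848.
Nonzero ⇒ not coplanar.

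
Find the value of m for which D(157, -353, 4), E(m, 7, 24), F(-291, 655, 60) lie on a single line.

-3

Collinearity requires DE × DF = 0; each component is linear in m.
The y-component gives (-56)m + (-168) = 0, so m = -3.
The remaining components then also vanish.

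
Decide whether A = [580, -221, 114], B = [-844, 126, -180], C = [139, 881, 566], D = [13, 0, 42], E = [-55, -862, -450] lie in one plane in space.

No

The plane through A, B, C has normal n = AB × AC = (480832, 773302, -1416221) and equation n·P = -53466376.
Checking the remaining points: n·D = -53230466, n·E = -55732634.
Since n·D = -53230466 ≠ -53466376, D is off the plane and the points are not all coplanar.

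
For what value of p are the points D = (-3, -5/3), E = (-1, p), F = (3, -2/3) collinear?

-4/3

The three points are collinear iff det[DE; DF] = 0.
This determinant is linear in p: (-6)p + (-8) = 0, so p = -4/3.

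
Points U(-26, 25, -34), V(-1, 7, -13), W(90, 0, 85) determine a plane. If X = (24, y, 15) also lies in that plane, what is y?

The plane through U, V, W has equation −1617x − 539y + 1463z = -21175.
Substituting X: (-539)y + (-16863) = -21175, so y = 8.

8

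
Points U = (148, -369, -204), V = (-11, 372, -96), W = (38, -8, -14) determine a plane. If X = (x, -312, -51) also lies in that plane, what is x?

Coplanarity requires UV · (UW × UX) = 0.
UV = (-159, 741, 108), UW = (-110, 361, 190); the triple product is linear in x with coefficient 101802 and constant term -10332903.
Setting it to zero: x = 203/2.

203/2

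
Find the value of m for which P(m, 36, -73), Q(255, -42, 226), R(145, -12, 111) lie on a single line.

Direction QR = (-110, 30, -115). From the y-coordinate of P, the parameter along the line is τ = (36 − (-42))/30 = 13/5.
Then m = 255 + 13/5·(-110) = -31.

-31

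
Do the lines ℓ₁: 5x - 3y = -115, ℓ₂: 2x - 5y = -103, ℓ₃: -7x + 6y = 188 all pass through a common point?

Yes

Lines aᵢx + bᵢy = cᵢ with pairwise distinct directions are concurrent exactly when det[aᵢ bᵢ cᵢ] = 0.
Here the determinant is 0.
It vanishes, so the lines are concurrent at (-14, 15).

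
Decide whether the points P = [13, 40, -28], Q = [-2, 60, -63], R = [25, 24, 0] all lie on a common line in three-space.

PQ = (-15, 20, -35), PR = (12, -16, 28).
Each component of PR is -4/5 times the corresponding component of PQ, so PR = -4/5·PQ and the points are collinear.

Yes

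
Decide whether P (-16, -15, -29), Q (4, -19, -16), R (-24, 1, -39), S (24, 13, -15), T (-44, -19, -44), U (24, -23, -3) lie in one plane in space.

The plane through P, Q, R has normal n = PQ × PR = (-168, 96, 288) and equation n·X = -7104.
Checking the remaining points: n·S = -7104, n·T = -7104, n·U = -7104.
All equal -7104, so all 6 points lie in one plane.

Yes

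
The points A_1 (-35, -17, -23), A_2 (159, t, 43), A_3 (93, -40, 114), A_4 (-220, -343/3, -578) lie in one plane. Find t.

-311/3

Normal to plane A_1A_3A_4: n = (78299/3, 45695, -50141/3); plane equation n·P = -1305889.
Requiring n·A_2 = -1305889: (45695)t + (10293478/3) = -1305889.
So t = -311/3.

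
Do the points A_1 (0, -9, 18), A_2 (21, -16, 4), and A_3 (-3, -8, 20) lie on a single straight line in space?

Yes

A_1A_2 = (21, -7, -14), A_1A_3 = (-3, 1, 2).
A_1A_2 × A_1A_3 = (0, 0, 0).
The cross product vanishes, so the three points are collinear.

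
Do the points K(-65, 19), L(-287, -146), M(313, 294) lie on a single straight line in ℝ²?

KL = (-222, -165), KM = (378, 275).
det[KL; KM] = (-222)(275) − (-165)(378) = 1320.
The determinant is nonzero, so they are not collinear.

No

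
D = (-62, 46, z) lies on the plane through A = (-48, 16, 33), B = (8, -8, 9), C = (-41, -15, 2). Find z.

63

Coplanarity requires AB · (AC × AD) = 0.
AB = (56, -24, -24), AC = (7, -31, -31); the triple product is linear in z with coefficient -1568 and constant term 98784.
Setting it to zero: z = 63.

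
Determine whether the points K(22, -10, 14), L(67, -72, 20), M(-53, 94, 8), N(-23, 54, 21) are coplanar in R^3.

With K as base: KL = (45, -62, 6), KM = (-75, 104, -6), KN = (-45, 64, 7).
KM × KN = (1112, 795, -120).
KL · (KM × KN) = 30.
Since 30 ≠ 0, the four points are not coplanar.

No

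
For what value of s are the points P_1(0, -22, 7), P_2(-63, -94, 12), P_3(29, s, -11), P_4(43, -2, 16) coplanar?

Coplanarity ⇔ det[P_1P_2; P_1P_3; P_1P_4] = 0.
Expanding, this is linear in s: (-782)s + (37536) = 0.
So s = 48.

48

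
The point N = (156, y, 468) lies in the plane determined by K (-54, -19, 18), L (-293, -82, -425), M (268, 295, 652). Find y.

411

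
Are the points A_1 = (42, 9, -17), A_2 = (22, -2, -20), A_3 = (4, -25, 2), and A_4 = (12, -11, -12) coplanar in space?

No

With A_1 as base: A_1A_2 = (-20, -11, -3), A_1A_3 = (-38, -34, 19), A_1A_4 = (-30, -20, 5).
A_1A_3 × A_1A_4 = (210, -380, -260).
A_1A_2 · (A_1A_3 × A_1A_4) = 760.
Since 760 ≠ 0, the four points are not coplanar.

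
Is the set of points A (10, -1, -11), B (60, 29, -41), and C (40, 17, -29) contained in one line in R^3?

Yes

AB = (50, 30, -30), AC = (30, 18, -18).
AB × AC = (0, 0, 0).
The cross product vanishes, so the three points are collinear.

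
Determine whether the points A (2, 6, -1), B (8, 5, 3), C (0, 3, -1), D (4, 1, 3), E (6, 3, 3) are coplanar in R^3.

The plane through A, B, C has normal n = AB × AC = (12, -8, -20) and equation n·P = -4.
Checking the remaining points: n·D = -20, n·E = -12.
Since n·D = -20 ≠ -4, D is off the plane and the points are not all coplanar.

No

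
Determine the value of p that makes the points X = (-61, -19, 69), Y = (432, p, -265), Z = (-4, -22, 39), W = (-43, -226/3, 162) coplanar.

-14/3

The points are coplanar iff XY · (XZ × XW) = 0.
Expanding, this is linear in p: (-5841)p + (-27258) = 0.
So p = -14/3.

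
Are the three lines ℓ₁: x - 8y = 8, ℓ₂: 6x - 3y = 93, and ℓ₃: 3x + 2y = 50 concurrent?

Yes

Intersecting ℓ₁ and ℓ₂: solving the 2×2 system gives (x, y) = (16, 1).
Substitute into ℓ₃: (3)(16) + (2)(1) = 50.
This equals 50, so (16, 1) lies on all three lines and they are concurrent.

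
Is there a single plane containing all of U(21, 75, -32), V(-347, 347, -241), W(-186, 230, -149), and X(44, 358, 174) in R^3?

No

With U as base: UV = (-368, 272, -209), UW = (-207, 155, -117), UX = (23, 283, 206).
UW × UX = (65041, 39951, -62146).
UV · (UW × UX) = -79902.
Since -79902 ≠ 0, the four points are not coplanar.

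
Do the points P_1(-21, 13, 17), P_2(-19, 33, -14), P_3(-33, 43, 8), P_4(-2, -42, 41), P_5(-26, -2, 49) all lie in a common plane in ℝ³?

Yes

The plane through P_1, P_2, P_3 has normal n = P_1P_2 × P_1P_3 = (750, 390, 300) and equation n·P = -5580.
Checking the remaining points: n·P_4 = -5580, n·P_5 = -5580.
All equal -5580, so all 5 points lie in one plane.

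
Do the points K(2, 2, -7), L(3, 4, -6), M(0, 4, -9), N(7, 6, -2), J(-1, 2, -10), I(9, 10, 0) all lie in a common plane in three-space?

Yes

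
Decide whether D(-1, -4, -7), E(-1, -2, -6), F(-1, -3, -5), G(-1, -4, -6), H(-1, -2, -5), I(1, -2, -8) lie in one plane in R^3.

No

The plane through D, E, F has normal n = DE × DF = (3, 0, 0) and equation n·P = -3.
Checking the remaining points: n·G = -3, n·H = -3, n·I = 3.
Since n·I = 3 ≠ -3, I is off the plane and the points are not all coplanar.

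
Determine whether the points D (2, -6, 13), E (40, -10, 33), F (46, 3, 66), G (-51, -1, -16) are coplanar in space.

No

The four points are coplanar iff the 3×3 determinant with rows DE, DF, DG is zero.
Rows: (38, -4, 20), (44, 9, 53), (-53, 5, -29).
Expanding along the first row: (38)(-526) − (-4)(1533) + (20)(697) = 84.
Nonzero ⇒ not coplanar.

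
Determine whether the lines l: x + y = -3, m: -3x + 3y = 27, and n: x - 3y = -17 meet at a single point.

No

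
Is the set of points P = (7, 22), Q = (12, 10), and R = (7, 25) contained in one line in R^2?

No

PQ = (5, -12), PR = (0, 3).
Twice the signed area of △PQR is (5)(3) − (-12)(0) = 15.
The area is nonzero, so the three points are not collinear.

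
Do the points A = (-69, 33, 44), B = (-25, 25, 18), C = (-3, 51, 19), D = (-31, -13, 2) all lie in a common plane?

With A as base: AB = (44, -8, -26), AC = (66, 18, -25), AD = (38, -46, -42).
AC × AD = (-1906, 1822, -3720).
AB · (AC × AD) = -1720.
Since -1720 ≠ 0, the four points are not coplanar.

No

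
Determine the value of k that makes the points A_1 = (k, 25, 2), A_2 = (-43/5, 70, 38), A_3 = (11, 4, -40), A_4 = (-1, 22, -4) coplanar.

-3

The points are coplanar iff A_1A_2 · (A_1A_3 × A_1A_4) = 0.
Expanding, this is linear in k: (972)k + (2916) = 0.
So k = -3.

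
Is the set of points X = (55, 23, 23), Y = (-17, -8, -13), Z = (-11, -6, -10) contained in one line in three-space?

XY = (-72, -31, -36), XZ = (-66, -29, -33).
XY × XZ = (-21, 0, 42).
The cross product is nonzero, so the points do not lie on one line.

No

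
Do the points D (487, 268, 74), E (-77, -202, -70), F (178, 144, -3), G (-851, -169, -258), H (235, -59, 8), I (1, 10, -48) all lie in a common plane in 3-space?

The plane through D, E, F has normal n = DE × DF = (18334, 1068, -75294) and equation n·P = 3643126.
Checking the remaining points: n·G = 3643126, n·H = 3643126, n·I = 3643126.
All equal 3643126, so all 6 points lie in one plane.

Yes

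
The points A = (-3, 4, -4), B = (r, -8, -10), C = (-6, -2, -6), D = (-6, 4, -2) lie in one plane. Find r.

-6

Coplanarity ⇔ det[AB; AC; AD] = 0.
Expanding, this is linear in r: (-12)r + (-72) = 0.
So r = -6.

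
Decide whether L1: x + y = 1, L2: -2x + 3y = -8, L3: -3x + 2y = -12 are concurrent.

Lines aᵢx + bᵢy = cᵢ with pairwise distinct directions are concurrent exactly when det[aᵢ bᵢ cᵢ] = 0.
Here the determinant is -15.
Nonzero, so no common point exists.

No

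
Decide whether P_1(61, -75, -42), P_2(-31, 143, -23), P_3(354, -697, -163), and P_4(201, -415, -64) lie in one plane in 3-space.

The four points are coplanar iff the 3×3 determinant with rows P_1P_2, P_1P_3, P_1P_4 is zero.
Rows: (-92, 218, 19), (293, -622, -121), (140, -340, -22).
Expanding along the first row: (-92)(-27456) − (218)(10494) + (19)(-12540) = 0.
Zero determinant ⇒ coplanar.

Yes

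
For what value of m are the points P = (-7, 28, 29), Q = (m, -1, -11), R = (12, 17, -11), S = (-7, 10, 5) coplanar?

Normal to plane PRS: n = (-456, 456, -342); plane equation n·X = 6042.
Requiring n·Q = 6042: (-456)m + (3306) = 6042.
So m = -6.

-6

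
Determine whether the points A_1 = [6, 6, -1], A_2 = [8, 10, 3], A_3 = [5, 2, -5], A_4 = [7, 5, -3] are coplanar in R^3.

No

A normal to the plane through A_1, A_2, A_3 is n = A_1A_2 × A_1A_3 = (0, 4, -4).
The plane has equation n·P = 28. For A_4: n·A_4 = 32.
32 ≠ 28, so A_4 is off the plane.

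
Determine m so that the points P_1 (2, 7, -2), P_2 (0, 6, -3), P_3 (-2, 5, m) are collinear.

Collinearity requires P_1P_2 × P_1P_3 = 0; each component is linear in m.
The x-component gives (-1)m + (-4) = 0, so m = -4.
The remaining components then also vanish.

-4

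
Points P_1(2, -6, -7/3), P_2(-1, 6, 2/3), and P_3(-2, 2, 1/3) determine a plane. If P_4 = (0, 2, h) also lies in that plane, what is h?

The plane through P_1, P_2, P_3 has equation 8x − 4y + 24z = -16.
Substituting P_4: (24)h + (-8) = -16, so h = -1/3.

-1/3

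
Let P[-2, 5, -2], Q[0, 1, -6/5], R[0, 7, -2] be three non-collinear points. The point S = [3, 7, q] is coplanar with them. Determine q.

The plane through P, Q, R has equation −(8/5)x + (8/5)y + 12z = -64/5.
Substituting S: (12)q + (32/5) = -64/5, so q = -8/5.

-8/5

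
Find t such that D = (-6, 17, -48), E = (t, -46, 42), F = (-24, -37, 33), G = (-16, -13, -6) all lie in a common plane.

-27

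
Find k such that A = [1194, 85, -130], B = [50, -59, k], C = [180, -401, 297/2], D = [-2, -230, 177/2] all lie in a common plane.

12

Coplanarity ⇔ det[AB; AC; AD] = 0.
Expanding, this is linear in k: (-261846)k + (3142152) = 0.
So k = 12.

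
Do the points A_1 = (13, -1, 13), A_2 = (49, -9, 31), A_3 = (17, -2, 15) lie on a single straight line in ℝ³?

No

A_1A_2 = (36, -8, 18), A_1A_3 = (4, -1, 2).
Comparing components 2 and 3: (-8)(2) − (18)(-1) = 2 ≠ 0, so A_1A_2 and A_1A_3 are not parallel and the points are not collinear.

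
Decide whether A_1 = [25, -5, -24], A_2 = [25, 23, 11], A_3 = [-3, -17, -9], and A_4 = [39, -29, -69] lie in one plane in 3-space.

Yes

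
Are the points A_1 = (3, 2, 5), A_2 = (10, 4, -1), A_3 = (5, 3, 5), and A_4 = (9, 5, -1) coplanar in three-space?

With A_1 as base: A_1A_2 = (7, 2, -6), A_1A_3 = (2, 1, 0), A_1A_4 = (6, 3, -6).
A_1A_3 × A_1A_4 = (-6, 12, 0).
A_1A_2 · (A_1A_3 × A_1A_4) = -18.
Since -18 ≠ 0, the four points are not coplanar.

No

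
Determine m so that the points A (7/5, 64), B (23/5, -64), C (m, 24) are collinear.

The three points are collinear iff det[AB; AC] = 0.
This determinant is linear in m: (128)m + (-1536/5) = 0, so m = 12/5.

12/5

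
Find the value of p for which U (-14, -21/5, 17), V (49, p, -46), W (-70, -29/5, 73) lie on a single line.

Collinearity requires UV × UW = 0; each component is linear in p.
The x-component gives (56)p + (672/5) = 0, so p = -12/5.
The remaining components then also vanish.

-12/5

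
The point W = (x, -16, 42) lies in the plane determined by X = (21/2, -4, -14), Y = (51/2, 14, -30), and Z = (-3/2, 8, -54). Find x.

69/2

A normal to the plane is n = XY × XZ = (-528, 792, 396).
W lies in the plane iff n · XW = 0.
This gives (-528)x + (18216) = 0, so x = 69/2.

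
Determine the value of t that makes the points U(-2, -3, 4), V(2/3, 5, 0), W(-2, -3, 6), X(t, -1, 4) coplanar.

-4/3

The points are coplanar iff UV · (UW × UX) = 0.
Expanding, this is linear in t: (16)t + (64/3) = 0.
So t = -4/3.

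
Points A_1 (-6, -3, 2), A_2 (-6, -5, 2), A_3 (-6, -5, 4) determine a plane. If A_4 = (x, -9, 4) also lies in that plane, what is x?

A normal to the plane is n = A_1A_2 × A_1A_3 = (-4, 0, 0).
A_4 lies in the plane iff n · A_1A_4 = 0.
This gives (-4)x + (-24) = 0, so x = -6.

-6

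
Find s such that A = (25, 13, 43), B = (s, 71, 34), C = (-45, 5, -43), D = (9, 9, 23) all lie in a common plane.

10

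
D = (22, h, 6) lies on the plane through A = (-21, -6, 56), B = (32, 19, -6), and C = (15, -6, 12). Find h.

17

A normal to the plane is n = AB × AC = (-1100, 100, -900).
D lies in the plane iff n · AD = 0.
This gives (100)h + (-1700) = 0, so h = 17.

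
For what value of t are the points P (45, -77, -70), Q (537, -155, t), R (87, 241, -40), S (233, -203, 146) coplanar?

Normal to plane PRS: n = (72468, -3432, -65076); plane equation n·X = 8080644.
Requiring n·Q = 8080644: (-65076)t + (39447276) = 8080644.
So t = 482.

482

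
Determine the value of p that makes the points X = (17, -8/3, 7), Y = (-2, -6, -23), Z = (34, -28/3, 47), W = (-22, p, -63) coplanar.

Normal to plane XYZ: n = (-1000/3, 250, 550/3); plane equation n·P = -5050.
Requiring n·W = -5050: (250)p + (-12650/3) = -5050.
So p = -10/3.

-10/3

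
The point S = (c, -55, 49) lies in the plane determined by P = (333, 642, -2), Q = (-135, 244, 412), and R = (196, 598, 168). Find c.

The plane through P, Q, R has equation −49444x + 22842y − 33934z = -1732420.
Substituting S: (-49444)c + (-2919076) = -1732420, so c = -24.

-24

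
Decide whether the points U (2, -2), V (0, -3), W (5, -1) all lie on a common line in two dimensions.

No

UV = (-2, -1), UW = (3, 1).
det[UV; UW] = (-2)(1) − (-1)(3) = 1.
The determinant is nonzero, so they are not collinear.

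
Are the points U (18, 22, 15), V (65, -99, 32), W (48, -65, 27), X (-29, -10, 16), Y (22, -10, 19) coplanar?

Yes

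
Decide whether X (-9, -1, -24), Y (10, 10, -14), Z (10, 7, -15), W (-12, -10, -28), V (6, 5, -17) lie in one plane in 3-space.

The plane through X, Y, Z has normal n = XY × XZ = (19, 19, -57) and equation n·P = 1178.
Checking the remaining points: n·W = 1178, n·V = 1178.
All equal 1178, so all 5 points lie in one plane.

Yes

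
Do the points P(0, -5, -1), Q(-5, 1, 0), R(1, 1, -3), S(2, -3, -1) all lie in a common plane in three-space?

No

With P as base: PQ = (-5, 6, 1), PR = (1, 6, -2), PS = (2, 2, 0).
PR × PS = (4, -4, -10).
PQ · (PR × PS) = -54.
Since -54 ≠ 0, the four points are not coplanar.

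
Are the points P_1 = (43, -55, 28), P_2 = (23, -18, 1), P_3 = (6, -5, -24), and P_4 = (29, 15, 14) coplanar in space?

Yes

With P_1 as base: P_1P_2 = (-20, 37, -27), P_1P_3 = (-37, 50, -52), P_1P_4 = (-14, 70, -14).
P_1P_3 × P_1P_4 = (2940, 210, -1890).
P_1P_2 · (P_1P_3 × P_1P_4) = 0.
The scalar triple product vanishes, so the four points are coplanar.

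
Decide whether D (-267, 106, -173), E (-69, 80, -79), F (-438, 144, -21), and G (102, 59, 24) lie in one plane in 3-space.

A normal to the plane through D, E, F is n = DE × DF = (-7524, -46170, 3078).
The plane has equation n·P = -3417606. For G: n·G = -3417606.
Equal, so G lies in the plane and all four are coplanar.

Yes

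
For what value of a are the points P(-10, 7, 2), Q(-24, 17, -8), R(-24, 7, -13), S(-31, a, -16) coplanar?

16

Normal to plane PQR: n = (-150, -70, 140); plane equation n·X = 1290.
Requiring n·S = 1290: (-70)a + (2410) = 1290.
So a = 16.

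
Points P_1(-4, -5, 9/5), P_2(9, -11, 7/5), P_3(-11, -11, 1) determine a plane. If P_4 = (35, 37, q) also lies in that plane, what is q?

36/5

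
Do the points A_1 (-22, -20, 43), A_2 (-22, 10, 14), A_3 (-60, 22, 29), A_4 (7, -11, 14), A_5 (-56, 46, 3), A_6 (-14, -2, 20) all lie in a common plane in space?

Yes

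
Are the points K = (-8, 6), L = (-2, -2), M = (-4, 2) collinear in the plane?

KL = (6, -8), KM = (4, -4).
If collinear, KM would be a scalar multiple of KL. But (6)·(-4) ≠ (-8)·(4) (difference 8), so they are not parallel; the points are not collinear.

No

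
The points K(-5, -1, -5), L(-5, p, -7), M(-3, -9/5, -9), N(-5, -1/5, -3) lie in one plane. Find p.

-9/5

The points are coplanar iff KL · (KM × KN) = 0.
Expanding, this is linear in p: (-4)p + (-36/5) = 0.
So p = -9/5.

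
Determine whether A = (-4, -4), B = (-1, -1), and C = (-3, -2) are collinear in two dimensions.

No

AB = (3, 3), AC = (1, 2).
Twice the signed area of △ABC is (3)(2) − (3)(1) = 3.
The area is nonzero, so the three points are not collinear.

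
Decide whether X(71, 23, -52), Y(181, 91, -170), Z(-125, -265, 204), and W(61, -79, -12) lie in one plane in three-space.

A normal to the plane through X, Y, Z is n = XY × XZ = (-16576, -5032, -18352).
The plane has equation n·P = -338328. For W: n·W = -393384.
-393384 ≠ -338328, so W is off the plane.

No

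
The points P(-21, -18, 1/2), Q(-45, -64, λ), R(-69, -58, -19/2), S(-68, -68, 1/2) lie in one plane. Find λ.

19

Normal to plane PRS: n = (-500, 470, 520); plane equation n·X = 2300.
Requiring n·Q = 2300: (520)λ + (-7580) = 2300.
So λ = 19.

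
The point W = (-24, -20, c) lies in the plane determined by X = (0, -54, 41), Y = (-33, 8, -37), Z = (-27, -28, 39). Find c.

A normal to the plane is n = XY × XZ = (1904, 2040, 816).
W lies in the plane iff n · XW = 0.
This gives (816)c + (-9792) = 0, so c = 12.

12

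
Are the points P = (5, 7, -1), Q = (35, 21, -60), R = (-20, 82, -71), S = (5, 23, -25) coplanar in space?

With P as base: PQ = (30, 14, -59), PR = (-25, 75, -70), PS = (0, 16, -24).
PR × PS = (-680, -600, -400).
PQ · (PR × PS) = -5200.
Since -5200 ≠ 0, the four points are not coplanar.

No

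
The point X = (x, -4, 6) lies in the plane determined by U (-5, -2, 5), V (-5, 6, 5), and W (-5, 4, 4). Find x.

-5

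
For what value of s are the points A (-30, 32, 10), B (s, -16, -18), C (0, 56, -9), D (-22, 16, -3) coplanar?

Coplanarity ⇔ det[AB; AC; AD] = 0.
Expanding, this is linear in s: (-616)s + (-11088) = 0.
So s = -18.

-18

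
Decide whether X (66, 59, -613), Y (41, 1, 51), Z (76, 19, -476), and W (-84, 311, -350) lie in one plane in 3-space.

No

A normal to the plane through X, Y, Z is n = XY × XZ = (18614, 10065, 1580).
The plane has equation n·P = 853819. For W: n·W = 1013639.
1013639 ≠ 853819, so W is off the plane.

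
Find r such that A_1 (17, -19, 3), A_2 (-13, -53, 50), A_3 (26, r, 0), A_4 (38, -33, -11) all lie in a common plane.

-31

The points are coplanar iff A_1A_2 · (A_1A_3 × A_1A_4) = 0.
Expanding, this is linear in r: (-567)r + (-17577) = 0.
So r = -31.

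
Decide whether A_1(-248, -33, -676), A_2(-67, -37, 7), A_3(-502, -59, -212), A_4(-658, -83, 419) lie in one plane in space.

No

With A_1 as base: A_1A_2 = (181, -4, 683), A_1A_3 = (-254, -26, 464), A_1A_4 = (-410, -50, 1095).
A_1A_3 × A_1A_4 = (-5270, 87890, 2040).
A_1A_2 · (A_1A_3 × A_1A_4) = 87890.
Since 87890 ≠ 0, the four points are not coplanar.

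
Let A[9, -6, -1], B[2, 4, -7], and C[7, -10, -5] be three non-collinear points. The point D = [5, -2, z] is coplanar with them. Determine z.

-5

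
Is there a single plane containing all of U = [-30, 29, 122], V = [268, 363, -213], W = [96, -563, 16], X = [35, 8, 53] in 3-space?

No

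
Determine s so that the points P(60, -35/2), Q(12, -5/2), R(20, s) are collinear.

-5

The three points are collinear iff det[PQ; PR] = 0.
This determinant is linear in s: (-48)s + (-240) = 0, so s = -5.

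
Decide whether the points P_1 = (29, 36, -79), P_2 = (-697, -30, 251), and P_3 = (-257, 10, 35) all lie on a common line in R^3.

No

P_1P_2 = (-726, -66, 330), P_1P_3 = (-286, -26, 114).
Comparing components 2 and 3: (-66)(114) − (330)(-26) = 1056 ≠ 0, so P_1P_2 and P_1P_3 are not parallel and the points are not collinear.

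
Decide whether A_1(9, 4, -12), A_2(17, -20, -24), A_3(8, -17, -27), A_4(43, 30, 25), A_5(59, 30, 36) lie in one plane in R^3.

The plane through A_1, A_2, A_3 has normal n = A_1A_2 × A_1A_3 = (108, 132, -192) and equation n·P = 3804.
Checking the remaining points: n·A_4 = 3804, n·A_5 = 3420.
Since n·A_5 = 3420 ≠ 3804, A_5 is off the plane and the points are not all coplanar.

No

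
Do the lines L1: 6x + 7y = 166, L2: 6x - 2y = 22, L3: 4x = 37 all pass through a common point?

No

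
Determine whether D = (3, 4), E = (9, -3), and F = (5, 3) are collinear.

No

DE = (6, -7), DF = (2, -1).
If collinear, DF would be a scalar multiple of DE. But (6)·(-1) ≠ (-7)·(2) (difference 8), so they are not parallel; the points are not collinear.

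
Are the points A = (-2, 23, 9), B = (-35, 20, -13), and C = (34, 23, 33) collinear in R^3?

No

AB = (-33, -3, -22), AC = (36, 0, 24).
AB × AC = (-72, 0, 108).
The cross product is nonzero, so the points do not lie on one line.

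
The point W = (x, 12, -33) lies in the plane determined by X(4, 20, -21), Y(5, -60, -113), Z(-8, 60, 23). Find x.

The plane through X, Y, Z has equation 160x + 1060y − 920z = 41160.
Substituting W: (160)x + (43080) = 41160, so x = -12.

-12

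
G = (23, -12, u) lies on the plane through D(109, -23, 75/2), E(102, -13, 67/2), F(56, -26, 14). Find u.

-2

Coplanarity requires DE · (DF × DG) = 0.
DE = (-7, 10, -4), DF = (-53, -3, -47/2); the triple product is linear in u with coefficient 551 and constant term 1102.
Setting it to zero: u = -2.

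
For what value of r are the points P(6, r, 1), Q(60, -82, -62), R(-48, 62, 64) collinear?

Collinearity requires PQ × PR = 0; each component is linear in r.
The x-component gives (-126)r + (-1260) = 0, so r = -10.
The remaining components then also vanish.

-10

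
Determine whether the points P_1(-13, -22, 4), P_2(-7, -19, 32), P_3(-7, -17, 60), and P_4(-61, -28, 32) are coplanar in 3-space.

The four points are coplanar iff the 3×3 determinant with rows P_1P_2, P_1P_3, P_1P_4 is zero.
Rows: (6, 3, 28), (6, 5, 56), (-48, -6, 28).
Expanding along the first row: (6)(476) − (3)(2856) + (28)(204) = 0.
Zero determinant ⇒ coplanar.

Yes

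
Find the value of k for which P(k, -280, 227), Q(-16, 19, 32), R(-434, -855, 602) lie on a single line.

Collinearity requires PQ × PR = 0; each component is linear in k.
The y-component gives (570)k + (90630) = 0, so k = -159.
The remaining components then also vanish.

-159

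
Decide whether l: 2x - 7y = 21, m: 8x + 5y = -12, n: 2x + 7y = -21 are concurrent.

No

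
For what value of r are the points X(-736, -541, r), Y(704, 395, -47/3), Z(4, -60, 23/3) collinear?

Collinearity requires XY × XZ = 0; each component is linear in r.
The x-component gives (-455)r + (44135/3) = 0, so r = 97/3.
The remaining components then also vanish.

97/3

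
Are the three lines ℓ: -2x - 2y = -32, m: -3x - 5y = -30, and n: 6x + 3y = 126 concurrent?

Lines aᵢx + bᵢy = cᵢ with pairwise distinct directions are concurrent exactly when det[aᵢ bᵢ cᵢ] = 0.
Here the determinant is 12.
Nonzero, so no common point exists.

No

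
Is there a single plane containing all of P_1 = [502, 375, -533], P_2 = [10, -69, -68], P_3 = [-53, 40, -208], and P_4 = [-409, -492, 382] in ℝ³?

A normal to the plane through P_1, P_2, P_3 is n = P_1P_2 × P_1P_3 = (11475, -98175, -81600).
The plane has equation n·P = 12437625. For P_4: n·P_4 = 12437625.
Equal, so P_4 lies in the plane and all four are coplanar.

Yes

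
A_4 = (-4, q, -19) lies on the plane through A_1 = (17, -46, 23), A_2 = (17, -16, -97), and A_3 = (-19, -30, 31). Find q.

Coplanarity requires A_1A_2 · (A_1A_3 × A_1A_4) = 0.
A_1A_2 = (0, 30, -120), A_1A_3 = (-36, 16, 8); the triple product is linear in q with coefficient 4320 and constant term 108000.
Setting it to zero: q = -25.

-25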